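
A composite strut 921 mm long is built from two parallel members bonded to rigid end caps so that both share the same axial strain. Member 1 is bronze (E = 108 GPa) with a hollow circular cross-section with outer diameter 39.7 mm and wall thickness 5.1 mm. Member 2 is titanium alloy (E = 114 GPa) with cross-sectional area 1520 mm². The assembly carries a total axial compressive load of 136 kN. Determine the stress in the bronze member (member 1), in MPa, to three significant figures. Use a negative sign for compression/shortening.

A_1 = 554.4 mm².
Equal strain + equilibrium ⇒ each member carries load in proportion to AE: A₁E₁ = 59870000 N, A₂E₂ = 173300000 N, ΣAE = 233200000 N.
σ₁ = P·E₁/ΣAE = -136000·108000/233200000 = -63 MPa.

-63.0 MPa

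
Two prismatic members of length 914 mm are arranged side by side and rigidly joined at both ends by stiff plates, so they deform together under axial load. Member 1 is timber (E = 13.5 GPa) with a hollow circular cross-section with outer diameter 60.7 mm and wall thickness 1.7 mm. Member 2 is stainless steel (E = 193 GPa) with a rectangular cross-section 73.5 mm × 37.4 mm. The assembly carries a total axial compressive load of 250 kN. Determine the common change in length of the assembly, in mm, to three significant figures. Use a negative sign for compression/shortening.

-0.427 mm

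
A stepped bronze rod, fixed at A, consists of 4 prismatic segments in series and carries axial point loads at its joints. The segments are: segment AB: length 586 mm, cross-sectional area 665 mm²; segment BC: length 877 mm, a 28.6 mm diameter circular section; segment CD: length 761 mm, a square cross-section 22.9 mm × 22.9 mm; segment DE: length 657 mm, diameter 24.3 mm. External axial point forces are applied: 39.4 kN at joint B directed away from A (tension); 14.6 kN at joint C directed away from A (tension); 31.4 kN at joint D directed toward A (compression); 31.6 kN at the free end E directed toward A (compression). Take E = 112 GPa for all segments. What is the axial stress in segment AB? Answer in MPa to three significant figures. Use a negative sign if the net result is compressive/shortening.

-13.5 MPa

Internal axial forces (sectioning from the free end, tension +): N_DE = -31.6 kN, N_CD = -63 kN, N_BC = -48.4 kN, N_AB = -9 kN.
σ_AB = N_AB/A_AB = -9000/665 = -13.53 MPa.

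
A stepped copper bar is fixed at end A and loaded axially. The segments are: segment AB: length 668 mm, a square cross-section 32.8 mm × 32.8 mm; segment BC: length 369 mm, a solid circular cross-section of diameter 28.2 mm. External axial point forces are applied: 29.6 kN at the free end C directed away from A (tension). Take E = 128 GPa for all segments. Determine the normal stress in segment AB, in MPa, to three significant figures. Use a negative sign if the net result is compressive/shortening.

Internal axial forces (sectioning from the free end, tension +): N_BC = 29.6 kN, N_AB = 29.6 kN.
A_AB = 1076 mm².
σ_AB = N_AB/A_AB = 29600/1076 = 27.51 MPa.

27.5 MPa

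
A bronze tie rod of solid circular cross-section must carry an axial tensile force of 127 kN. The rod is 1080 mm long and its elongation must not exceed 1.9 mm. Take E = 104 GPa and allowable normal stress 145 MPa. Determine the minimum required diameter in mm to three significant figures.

33.4 mm

Required area A ≥ P/σ_allow = 127000/145 = 875.9 mm².
For a solid circular section, d ≥ √(4A/π) = 33.39 mm.
Elongation limit: A ≥ PL/(Eδ_allow) = 127000·1080/(104000·1.9) = 694.1 mm² ⇒ d ≥ 29.73 mm.
The stress limit governs.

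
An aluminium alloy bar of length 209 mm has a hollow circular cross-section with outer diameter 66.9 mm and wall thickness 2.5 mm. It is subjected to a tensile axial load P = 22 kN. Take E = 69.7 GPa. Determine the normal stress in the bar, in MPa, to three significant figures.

43.5 MPa

A = 505.8 mm².
σ = N/A = 22000/505.8 = 43.5 MPa.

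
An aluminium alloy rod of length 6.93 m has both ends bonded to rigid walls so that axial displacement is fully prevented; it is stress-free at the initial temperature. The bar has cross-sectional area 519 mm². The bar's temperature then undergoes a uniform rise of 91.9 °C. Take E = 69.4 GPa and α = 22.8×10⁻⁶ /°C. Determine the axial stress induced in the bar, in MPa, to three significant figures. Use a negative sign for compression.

-145 MPa

Free thermal expansion αLΔT = 22.8e-6 · 6930 · 91.9 = 14.52 mm.
The walls impose strain ε = −(14.52)/6930 = -2.0953e-03; σ = Eε = 69400 · -2.0953e-03 = -145.4 MPa.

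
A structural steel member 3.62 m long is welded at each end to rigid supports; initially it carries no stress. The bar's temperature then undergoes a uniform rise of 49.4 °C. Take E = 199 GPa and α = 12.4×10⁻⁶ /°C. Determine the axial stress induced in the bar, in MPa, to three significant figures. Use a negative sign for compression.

-122 MPa

Free thermal expansion αLΔT = 12.4e-6 · 3620 · 49.4 = 2.217 mm.
The walls impose strain ε = −(2.217)/3620 = -6.1256e-04; σ = Eε = 199000 · -6.1256e-04 = -121.9 MPa.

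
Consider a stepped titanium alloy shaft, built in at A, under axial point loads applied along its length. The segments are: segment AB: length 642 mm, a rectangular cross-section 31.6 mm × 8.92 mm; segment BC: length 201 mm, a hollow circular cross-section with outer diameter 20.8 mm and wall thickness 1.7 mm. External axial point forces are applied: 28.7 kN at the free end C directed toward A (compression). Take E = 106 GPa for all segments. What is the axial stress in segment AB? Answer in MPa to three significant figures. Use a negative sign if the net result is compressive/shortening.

Internal axial forces (sectioning from the free end, tension +): N_BC = -28.7 kN, N_AB = -28.7 kN.
A_AB = 281.9 mm².
σ_AB = N_AB/A_AB = -28700/281.9 = -101.8 MPa.

-102 MPa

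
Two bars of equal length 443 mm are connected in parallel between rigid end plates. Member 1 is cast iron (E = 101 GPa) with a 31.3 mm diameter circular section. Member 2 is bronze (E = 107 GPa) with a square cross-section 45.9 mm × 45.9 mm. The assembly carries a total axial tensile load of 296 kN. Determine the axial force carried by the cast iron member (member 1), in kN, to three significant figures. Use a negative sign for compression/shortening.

75.9 kN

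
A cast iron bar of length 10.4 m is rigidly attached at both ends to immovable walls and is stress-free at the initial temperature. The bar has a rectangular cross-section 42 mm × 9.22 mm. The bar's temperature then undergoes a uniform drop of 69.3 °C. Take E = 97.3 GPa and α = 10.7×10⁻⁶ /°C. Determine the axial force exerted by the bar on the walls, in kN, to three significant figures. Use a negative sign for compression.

27.9 kN

Free thermal expansion αLΔT = 10.7e-6 · 10400 · -69.3 = -7.712 mm.
The walls impose strain ε = −(-7.712)/10400 = 7.4151e-04; σ = Eε = 97300 · 7.4151e-04 = 72.15 MPa.
Wall reaction R = σ·A = 72.15·387.2 = 27940 N = 27.94 kN.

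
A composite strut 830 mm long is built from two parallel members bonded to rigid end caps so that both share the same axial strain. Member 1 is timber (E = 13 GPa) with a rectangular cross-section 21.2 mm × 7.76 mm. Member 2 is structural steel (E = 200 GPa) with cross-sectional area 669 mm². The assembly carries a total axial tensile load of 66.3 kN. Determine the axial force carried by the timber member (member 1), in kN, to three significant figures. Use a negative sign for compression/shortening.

1.04 kN

A_1 = 164.5 mm².
Equal strain + equilibrium ⇒ each member carries load in proportion to AE: A₁E₁ = 2139000 N, A₂E₂ = 133800000 N, ΣAE = 135900000 N.
F₁ = P·A₁E₁/ΣAE = 66300·2139000/135900000 = 1043 N.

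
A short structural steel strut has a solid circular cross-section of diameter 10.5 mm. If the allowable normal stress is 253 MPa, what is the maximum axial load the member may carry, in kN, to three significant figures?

A = 86.59 mm².
P_max = σ_allow · A = 253 · 86.59 = 21910 N = 21.91 kN.

21.9 kN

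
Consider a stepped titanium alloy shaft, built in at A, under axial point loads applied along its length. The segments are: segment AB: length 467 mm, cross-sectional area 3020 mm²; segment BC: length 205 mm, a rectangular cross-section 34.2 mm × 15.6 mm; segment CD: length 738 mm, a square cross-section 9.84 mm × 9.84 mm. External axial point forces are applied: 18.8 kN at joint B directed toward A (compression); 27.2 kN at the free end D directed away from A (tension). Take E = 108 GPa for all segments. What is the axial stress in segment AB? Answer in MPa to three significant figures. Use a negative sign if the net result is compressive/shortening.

Internal axial forces (sectioning from the free end, tension +): N_CD = 27.2 kN, N_BC = 27.2 kN, N_AB = 8.4 kN.
σ_AB = N_AB/A_AB = 8400/3020 = 2.781 MPa.

2.78 MPa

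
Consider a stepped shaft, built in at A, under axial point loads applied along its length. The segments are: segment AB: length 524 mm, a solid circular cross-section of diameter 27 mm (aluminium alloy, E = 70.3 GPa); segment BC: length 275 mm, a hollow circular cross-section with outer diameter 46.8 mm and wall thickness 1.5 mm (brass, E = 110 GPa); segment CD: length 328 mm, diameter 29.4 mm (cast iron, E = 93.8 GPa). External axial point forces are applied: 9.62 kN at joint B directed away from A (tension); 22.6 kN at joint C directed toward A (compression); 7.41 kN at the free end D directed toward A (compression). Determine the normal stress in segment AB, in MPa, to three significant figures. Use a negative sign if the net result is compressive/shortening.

-35.6 MPa

Internal axial forces (sectioning from the free end, tension +): N_CD = -7.41 kN, N_BC = -30.01 kN, N_AB = -20.39 kN.
A_AB = 572.6 mm².
σ_AB = N_AB/A_AB = -20390/572.6 = -35.61 MPa.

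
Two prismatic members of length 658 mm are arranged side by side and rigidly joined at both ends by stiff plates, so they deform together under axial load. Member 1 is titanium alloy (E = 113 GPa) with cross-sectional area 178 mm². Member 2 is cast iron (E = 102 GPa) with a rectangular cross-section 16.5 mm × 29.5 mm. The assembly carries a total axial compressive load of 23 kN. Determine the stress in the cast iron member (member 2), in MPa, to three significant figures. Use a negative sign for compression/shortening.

A_2 = 486.8 mm².
Equal strain + equilibrium ⇒ each member carries load in proportion to AE: A₁E₁ = 20110000 N, A₂E₂ = 49650000 N, ΣAE = 69760000 N.
σ₂ = P·E₂/ΣAE = -23000·102000/69760000 = -33.63 MPa.

-33.6 MPa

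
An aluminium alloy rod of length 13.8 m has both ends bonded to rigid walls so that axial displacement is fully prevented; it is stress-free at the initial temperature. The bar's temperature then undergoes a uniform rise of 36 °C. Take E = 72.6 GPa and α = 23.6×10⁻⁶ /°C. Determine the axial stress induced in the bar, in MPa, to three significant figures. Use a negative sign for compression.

Free thermal expansion αLΔT = 23.6e-6 · 13800 · 36 = 11.72 mm.
The walls impose strain ε = −(11.72)/13800 = -8.4960e-04; σ = Eε = 72600 · -8.4960e-04 = -61.68 MPa.

-61.7 MPa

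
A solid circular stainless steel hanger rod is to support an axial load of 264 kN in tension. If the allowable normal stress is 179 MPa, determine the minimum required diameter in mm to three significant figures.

Required area A ≥ P/σ_allow = 264000/179 = 1475 mm².
For a solid circular section, d ≥ √(4A/π) = 43.33 mm.

43.3 mm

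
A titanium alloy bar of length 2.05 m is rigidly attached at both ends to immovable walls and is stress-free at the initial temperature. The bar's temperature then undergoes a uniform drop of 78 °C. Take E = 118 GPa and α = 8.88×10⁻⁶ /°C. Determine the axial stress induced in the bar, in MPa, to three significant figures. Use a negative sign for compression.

81.7 MPa

Free thermal expansion αLΔT = 8.88e-6 · 2050 · -78 = -1.42 mm.
The walls impose strain ε = −(-1.42)/2050 = 6.9264e-04; σ = Eε = 118000 · 6.9264e-04 = 81.73 MPa.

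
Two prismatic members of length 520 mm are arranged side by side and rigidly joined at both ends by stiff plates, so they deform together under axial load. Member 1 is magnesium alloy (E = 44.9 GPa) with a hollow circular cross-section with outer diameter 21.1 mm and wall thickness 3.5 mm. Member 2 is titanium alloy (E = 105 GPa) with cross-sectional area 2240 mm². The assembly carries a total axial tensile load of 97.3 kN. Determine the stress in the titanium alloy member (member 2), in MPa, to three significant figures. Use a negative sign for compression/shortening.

41.9 MPa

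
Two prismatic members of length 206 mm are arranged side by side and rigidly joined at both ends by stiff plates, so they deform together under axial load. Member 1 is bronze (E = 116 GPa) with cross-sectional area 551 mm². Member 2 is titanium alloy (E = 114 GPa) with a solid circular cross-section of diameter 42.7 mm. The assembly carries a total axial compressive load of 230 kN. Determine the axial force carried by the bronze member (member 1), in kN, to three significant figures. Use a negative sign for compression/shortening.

A_2 = 1432 mm².
Equal strain + equilibrium ⇒ each member carries load in proportion to AE: A₁E₁ = 63920000 N, A₂E₂ = 163200000 N, ΣAE = 227200000 N.
F₁ = P·A₁E₁/ΣAE = -230000·63920000/227200000 = -64710 N.

-64.7 kN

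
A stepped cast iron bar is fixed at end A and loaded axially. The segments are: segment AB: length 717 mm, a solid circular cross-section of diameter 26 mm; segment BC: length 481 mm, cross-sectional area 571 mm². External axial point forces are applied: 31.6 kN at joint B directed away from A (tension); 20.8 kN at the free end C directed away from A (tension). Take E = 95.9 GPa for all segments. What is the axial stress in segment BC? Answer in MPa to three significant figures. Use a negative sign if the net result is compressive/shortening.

Internal axial forces (sectioning from the free end, tension +): N_BC = 20.8 kN, N_AB = 52.4 kN.
σ_BC = N_BC/A_BC = 20800/571 = 36.43 MPa.

36.4 MPa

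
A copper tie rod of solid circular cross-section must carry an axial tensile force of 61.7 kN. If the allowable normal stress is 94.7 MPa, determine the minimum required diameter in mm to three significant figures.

Required area A ≥ P/σ_allow = 61700/94.7 = 651.5 mm².
For a solid circular section, d ≥ √(4A/π) = 28.8 mm.

28.8 mm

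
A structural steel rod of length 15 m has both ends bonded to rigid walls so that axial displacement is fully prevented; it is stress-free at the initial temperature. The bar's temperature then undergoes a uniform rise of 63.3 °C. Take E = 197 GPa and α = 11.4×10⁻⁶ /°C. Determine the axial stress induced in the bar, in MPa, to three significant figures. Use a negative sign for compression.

-142 MPa

Free thermal expansion αLΔT = 11.4e-6 · 15000 · 63.3 = 10.82 mm.
The walls impose strain ε = −(10.82)/15000 = -7.2162e-04; σ = Eε = 197000 · -7.2162e-04 = -142.2 MPa.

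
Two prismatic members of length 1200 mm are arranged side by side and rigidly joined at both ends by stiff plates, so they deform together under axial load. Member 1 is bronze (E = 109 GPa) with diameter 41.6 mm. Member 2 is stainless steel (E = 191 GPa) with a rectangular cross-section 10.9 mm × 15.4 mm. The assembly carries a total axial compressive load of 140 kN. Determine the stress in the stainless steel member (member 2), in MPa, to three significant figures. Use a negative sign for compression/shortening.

A_1 = 1359 mm².
A_2 = 167.9 mm².
Equal strain + equilibrium ⇒ each member carries load in proportion to AE: A₁E₁ = 148200000 N, A₂E₂ = 32060000 N, ΣAE = 180200000 N.
σ₂ = P·E₂/ΣAE = -140000·191000/180200000 = -148.4 MPa.

-148 MPa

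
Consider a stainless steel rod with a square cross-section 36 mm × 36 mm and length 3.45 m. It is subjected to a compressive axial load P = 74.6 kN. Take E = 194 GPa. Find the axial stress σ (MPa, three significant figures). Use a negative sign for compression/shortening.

A = 1296 mm².
σ = N/A = -74600/1296 = -57.56 MPa.

-57.6 MPa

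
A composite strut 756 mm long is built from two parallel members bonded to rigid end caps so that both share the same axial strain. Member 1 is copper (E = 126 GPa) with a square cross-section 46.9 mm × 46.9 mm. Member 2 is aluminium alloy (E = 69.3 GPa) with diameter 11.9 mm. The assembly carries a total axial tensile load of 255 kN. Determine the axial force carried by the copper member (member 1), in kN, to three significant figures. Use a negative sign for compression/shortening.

A_1 = 2200 mm².
A_2 = 111.2 mm².
Equal strain + equilibrium ⇒ each member carries load in proportion to AE: A₁E₁ = 277200000 N, A₂E₂ = 7708000 N, ΣAE = 284900000 N.
F₁ = P·A₁E₁/ΣAE = 255000·277200000/284900000 = 248100 N.

248 kN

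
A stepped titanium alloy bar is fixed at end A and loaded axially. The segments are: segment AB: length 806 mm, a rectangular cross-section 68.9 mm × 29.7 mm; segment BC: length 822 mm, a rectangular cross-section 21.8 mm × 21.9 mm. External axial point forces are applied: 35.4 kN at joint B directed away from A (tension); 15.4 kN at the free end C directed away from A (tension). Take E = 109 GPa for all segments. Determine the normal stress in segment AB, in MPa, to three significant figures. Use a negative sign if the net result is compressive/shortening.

24.8 MPa

Internal axial forces (sectioning from the free end, tension +): N_BC = 15.4 kN, N_AB = 50.8 kN.
A_AB = 2046 mm².
σ_AB = N_AB/A_AB = 50800/2046 = 24.82 MPa.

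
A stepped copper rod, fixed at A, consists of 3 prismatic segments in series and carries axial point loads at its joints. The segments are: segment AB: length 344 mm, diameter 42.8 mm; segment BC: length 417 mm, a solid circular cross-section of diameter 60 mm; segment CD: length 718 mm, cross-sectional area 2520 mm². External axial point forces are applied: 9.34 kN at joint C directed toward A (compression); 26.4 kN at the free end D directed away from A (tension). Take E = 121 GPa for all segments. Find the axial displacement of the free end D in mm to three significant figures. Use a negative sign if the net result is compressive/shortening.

Internal axial forces (sectioning from the free end, tension +): N_CD = 26.4 kN, N_BC = 17.06 kN, N_AB = 17.06 kN.
A_AB = 1439 mm².
A_BC = 2827 mm².
δ_AB = 17060·344/(1439·121000) = 0.03371 mm
δ_BC = 17060·417/(2827·121000) = 0.02079 mm
δ_CD = 26400·718/(2520·121000) = 0.06216 mm
δ = Σδ_i = 0.1167 mm.

0.117 mm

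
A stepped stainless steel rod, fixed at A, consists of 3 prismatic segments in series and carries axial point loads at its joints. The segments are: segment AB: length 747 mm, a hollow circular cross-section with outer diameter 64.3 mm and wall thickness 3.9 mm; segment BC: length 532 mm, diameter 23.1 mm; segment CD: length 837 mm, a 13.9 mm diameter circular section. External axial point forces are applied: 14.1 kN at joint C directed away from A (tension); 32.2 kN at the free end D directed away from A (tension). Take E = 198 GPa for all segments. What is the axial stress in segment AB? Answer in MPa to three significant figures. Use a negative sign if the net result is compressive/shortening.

Internal axial forces (sectioning from the free end, tension +): N_CD = 32.2 kN, N_BC = 46.3 kN, N_AB = 46.3 kN.
A_AB = 740 mm².
σ_AB = N_AB/A_AB = 46300/740 = 62.56 MPa.

62.6 MPa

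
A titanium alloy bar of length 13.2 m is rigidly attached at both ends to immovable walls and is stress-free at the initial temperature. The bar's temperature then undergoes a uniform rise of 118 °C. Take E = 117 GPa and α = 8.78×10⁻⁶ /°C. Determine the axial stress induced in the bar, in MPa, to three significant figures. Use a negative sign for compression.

-121 MPa

Free thermal expansion αLΔT = 8.78e-6 · 13200 · 118 = 13.68 mm.
The walls impose strain ε = −(13.68)/13200 = -1.0360e-03; σ = Eε = 117000 · -1.0360e-03 = -121.2 MPa.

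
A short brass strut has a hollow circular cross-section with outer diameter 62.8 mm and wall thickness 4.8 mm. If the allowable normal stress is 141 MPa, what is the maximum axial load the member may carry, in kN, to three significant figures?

123 kN

A = 874.6 mm².
P_max = σ_allow · A = 141 · 874.6 = 123300 N = 123.3 kN.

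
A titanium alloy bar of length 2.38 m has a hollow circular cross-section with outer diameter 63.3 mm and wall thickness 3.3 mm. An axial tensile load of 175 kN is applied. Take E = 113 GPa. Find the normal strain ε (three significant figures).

A = 622 mm².
σ = N/A = 281.3 MPa; ε = σ/E = 281.3/113000 = 2.490e-03.

0.00249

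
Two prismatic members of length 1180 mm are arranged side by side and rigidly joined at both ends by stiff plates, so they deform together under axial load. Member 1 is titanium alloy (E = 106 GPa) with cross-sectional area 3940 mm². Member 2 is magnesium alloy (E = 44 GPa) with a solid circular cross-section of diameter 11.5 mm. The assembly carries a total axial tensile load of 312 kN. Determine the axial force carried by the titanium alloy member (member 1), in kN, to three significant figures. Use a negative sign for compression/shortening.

309 kN

A_2 = 103.9 mm².
Equal strain + equilibrium ⇒ each member carries load in proportion to AE: A₁E₁ = 417600000 N, A₂E₂ = 4570000 N, ΣAE = 422200000 N.
F₁ = P·A₁E₁/ΣAE = 312000·417600000/422200000 = 308600 N.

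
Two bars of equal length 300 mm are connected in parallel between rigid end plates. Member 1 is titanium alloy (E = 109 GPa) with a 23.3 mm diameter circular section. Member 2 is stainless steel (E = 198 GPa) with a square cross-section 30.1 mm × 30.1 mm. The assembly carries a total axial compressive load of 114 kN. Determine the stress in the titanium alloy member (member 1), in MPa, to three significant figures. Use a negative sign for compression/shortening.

A_1 = 426.4 mm².
A_2 = 906 mm².
Equal strain + equilibrium ⇒ each member carries load in proportion to AE: A₁E₁ = 46480000 N, A₂E₂ = 179400000 N, ΣAE = 225900000 N.
σ₁ = P·E₁/ΣAE = -114000·109000/225900000 = -55.01 MPa.

-55.0 MPa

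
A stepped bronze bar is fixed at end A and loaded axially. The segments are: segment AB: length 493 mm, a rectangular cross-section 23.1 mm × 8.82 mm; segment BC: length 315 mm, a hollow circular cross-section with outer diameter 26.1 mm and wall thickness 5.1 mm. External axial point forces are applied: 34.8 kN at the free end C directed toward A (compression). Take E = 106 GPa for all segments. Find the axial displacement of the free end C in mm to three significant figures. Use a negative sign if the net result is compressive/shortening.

-1.10 mm

Internal axial forces (sectioning from the free end, tension +): N_BC = -34.8 kN, N_AB = -34.8 kN.
A_AB = 203.7 mm².
A_BC = 336.5 mm².
δ_AB = -34800·493/(203.7·106000) = -0.7944 mm
δ_BC = -34800·315/(336.5·106000) = -0.3074 mm
δ = Σδ_i = -1.102 mm.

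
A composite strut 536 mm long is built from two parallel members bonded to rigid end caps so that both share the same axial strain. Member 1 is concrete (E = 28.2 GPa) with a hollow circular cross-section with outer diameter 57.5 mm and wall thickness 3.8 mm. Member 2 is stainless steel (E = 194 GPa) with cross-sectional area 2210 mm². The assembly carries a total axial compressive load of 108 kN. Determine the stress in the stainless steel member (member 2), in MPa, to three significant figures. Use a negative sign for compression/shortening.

-46.9 MPa

A_1 = 641.1 mm².
Equal strain + equilibrium ⇒ each member carries load in proportion to AE: A₁E₁ = 18080000 N, A₂E₂ = 428700000 N, ΣAE = 446800000 N.
σ₂ = P·E₂/ΣAE = -108000·194000/446800000 = -46.89 MPa.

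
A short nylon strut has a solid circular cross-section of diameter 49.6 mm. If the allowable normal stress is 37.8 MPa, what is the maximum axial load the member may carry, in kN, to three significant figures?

73.0 kN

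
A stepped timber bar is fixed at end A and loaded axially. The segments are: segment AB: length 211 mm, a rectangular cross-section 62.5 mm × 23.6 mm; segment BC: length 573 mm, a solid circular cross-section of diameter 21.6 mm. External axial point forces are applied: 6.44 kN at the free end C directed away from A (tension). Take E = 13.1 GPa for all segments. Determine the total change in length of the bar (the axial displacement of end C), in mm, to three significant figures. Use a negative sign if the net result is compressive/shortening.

Internal axial forces (sectioning from the free end, tension +): N_BC = 6.44 kN, N_AB = 6.44 kN.
A_AB = 1475 mm².
A_BC = 366.4 mm².
δ_AB = 6440·211/(1475·13100) = 0.07032 mm
δ_BC = 6440·573/(366.4·13100) = 0.7687 mm
δ = Σδ_i = 0.8391 mm.

0.839 mm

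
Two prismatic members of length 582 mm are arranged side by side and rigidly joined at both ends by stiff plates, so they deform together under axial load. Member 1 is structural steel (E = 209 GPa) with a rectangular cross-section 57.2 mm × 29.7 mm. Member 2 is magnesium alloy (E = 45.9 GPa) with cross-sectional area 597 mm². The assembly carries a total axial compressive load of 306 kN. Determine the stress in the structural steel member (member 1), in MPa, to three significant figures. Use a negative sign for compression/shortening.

-167 MPa

A_1 = 1699 mm².
Equal strain + equilibrium ⇒ each member carries load in proportion to AE: A₁E₁ = 355100000 N, A₂E₂ = 27400000 N, ΣAE = 382500000 N.
σ₁ = P·E₁/ΣAE = -306000·209000/382500000 = -167.2 MPa.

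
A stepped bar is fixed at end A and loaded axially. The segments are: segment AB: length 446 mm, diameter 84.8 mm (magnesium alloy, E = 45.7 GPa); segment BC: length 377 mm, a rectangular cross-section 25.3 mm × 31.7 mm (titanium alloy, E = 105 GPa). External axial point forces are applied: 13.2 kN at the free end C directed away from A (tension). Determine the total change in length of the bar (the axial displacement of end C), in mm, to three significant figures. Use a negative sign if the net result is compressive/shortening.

0.0819 mm

Internal axial forces (sectioning from the free end, tension +): N_BC = 13.2 kN, N_AB = 13.2 kN.
A_AB = 5648 mm².
A_BC = 802 mm².
δ_AB = 13200·446/(5648·45700) = 0.02281 mm
δ_BC = 13200·377/(802·105000) = 0.05909 mm
δ = Σδ_i = 0.0819 mm.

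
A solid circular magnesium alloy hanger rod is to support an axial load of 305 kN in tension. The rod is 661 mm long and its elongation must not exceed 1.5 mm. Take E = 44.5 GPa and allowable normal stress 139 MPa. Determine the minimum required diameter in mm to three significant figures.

Required area A ≥ P/σ_allow = 305000/139 = 2194 mm².
For a solid circular section, d ≥ √(4A/π) = 52.86 mm.
Elongation limit: A ≥ PL/(Eδ_allow) = 305000·661/(44500·1.5) = 3020 mm² ⇒ d ≥ 62.01 mm.
The elongation limit governs.

62.0 mm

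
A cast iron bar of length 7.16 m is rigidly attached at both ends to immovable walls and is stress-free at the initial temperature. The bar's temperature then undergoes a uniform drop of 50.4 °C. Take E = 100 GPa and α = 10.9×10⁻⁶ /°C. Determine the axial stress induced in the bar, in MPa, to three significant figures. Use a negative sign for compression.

54.9 MPa

Free thermal expansion αLΔT = 10.9e-6 · 7160 · -50.4 = -3.933 mm.
The walls impose strain ε = −(-3.933)/7160 = 5.4936e-04; σ = Eε = 100000 · 5.4936e-04 = 54.94 MPa.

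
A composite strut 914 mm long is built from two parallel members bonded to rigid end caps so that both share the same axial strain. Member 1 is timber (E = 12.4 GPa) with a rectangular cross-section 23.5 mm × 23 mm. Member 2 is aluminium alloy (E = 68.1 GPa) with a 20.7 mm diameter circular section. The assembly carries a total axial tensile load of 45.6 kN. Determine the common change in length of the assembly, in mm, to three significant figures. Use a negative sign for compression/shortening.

A_1 = 540.5 mm².
A_2 = 336.5 mm².
Equal strain + equilibrium ⇒ each member carries load in proportion to AE: A₁E₁ = 6702000 N, A₂E₂ = 22920000 N, ΣAE = 29620000 N.
δ = PL/ΣAE = 45600·914/29620000 = 1.407 mm.

1.41 mm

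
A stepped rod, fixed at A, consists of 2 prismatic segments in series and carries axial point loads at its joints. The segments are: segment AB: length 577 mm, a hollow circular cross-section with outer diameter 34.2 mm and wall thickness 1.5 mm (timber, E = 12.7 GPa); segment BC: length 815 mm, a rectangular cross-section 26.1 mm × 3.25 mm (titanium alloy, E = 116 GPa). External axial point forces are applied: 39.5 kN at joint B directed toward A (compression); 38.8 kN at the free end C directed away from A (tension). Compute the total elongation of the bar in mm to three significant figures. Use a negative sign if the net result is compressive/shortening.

3.01 mm

Internal axial forces (sectioning from the free end, tension +): N_BC = 38.8 kN, N_AB = -0.7 kN.
A_AB = 154.1 mm².
A_BC = 84.83 mm².
δ_AB = -700·577/(154.1·12700) = -0.2064 mm
δ_BC = 38800·815/(84.83·116000) = 3.214 mm
δ = Σδ_i = 3.007 mm.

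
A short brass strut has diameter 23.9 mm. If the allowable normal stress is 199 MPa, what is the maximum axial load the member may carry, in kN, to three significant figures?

89.3 kN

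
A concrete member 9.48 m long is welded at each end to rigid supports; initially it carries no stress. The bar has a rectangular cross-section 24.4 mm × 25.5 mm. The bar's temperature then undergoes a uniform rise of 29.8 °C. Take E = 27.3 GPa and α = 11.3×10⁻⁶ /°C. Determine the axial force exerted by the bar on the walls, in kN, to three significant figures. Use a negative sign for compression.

-5.72 kN

Free thermal expansion αLΔT = 11.3e-6 · 9480 · 29.8 = 3.192 mm.
The walls impose strain ε = −(3.192)/9480 = -3.3674e-04; σ = Eε = 27300 · -3.3674e-04 = -9.193 MPa.
Wall reaction R = σ·A = -9.193·622.2 = -5720 N = -5.72 kN.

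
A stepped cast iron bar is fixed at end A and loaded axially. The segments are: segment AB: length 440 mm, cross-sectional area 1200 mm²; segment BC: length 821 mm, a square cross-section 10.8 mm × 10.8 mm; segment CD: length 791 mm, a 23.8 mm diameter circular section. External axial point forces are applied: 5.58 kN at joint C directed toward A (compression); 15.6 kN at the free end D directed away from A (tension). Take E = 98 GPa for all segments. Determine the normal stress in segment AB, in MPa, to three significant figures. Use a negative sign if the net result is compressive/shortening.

Internal axial forces (sectioning from the free end, tension +): N_CD = 15.6 kN, N_BC = 10.02 kN, N_AB = 10.02 kN.
σ_AB = N_AB/A_AB = 10020/1200 = 8.35 MPa.

8.35 MPa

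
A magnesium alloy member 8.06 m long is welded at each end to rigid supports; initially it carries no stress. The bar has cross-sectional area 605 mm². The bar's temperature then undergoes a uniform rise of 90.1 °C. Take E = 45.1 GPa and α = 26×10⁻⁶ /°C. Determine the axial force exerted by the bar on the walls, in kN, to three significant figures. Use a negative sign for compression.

Free thermal expansion αLΔT = 26e-6 · 8060 · 90.1 = 18.88 mm.
The walls impose strain ε = −(18.88)/8060 = -2.3426e-03; σ = Eε = 45100 · -2.3426e-03 = -105.7 MPa.
Wall reaction R = σ·A = -105.7·605 = -63920 N = -63.92 kN.

-63.9 kN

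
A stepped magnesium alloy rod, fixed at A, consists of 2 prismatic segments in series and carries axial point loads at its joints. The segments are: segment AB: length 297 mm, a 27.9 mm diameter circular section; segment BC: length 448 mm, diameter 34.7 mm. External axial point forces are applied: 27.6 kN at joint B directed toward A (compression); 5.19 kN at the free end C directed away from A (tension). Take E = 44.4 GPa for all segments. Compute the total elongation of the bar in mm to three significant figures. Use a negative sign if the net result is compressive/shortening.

-0.190 mm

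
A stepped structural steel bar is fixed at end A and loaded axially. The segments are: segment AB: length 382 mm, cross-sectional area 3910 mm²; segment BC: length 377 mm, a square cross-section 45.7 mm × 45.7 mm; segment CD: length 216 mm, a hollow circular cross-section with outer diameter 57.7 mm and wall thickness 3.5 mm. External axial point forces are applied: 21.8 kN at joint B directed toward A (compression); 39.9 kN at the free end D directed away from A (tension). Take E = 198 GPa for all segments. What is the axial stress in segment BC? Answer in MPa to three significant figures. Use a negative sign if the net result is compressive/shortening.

19.1 MPa

Internal axial forces (sectioning from the free end, tension +): N_CD = 39.9 kN, N_BC = 39.9 kN, N_AB = 18.1 kN.
A_BC = 2088 mm².
σ_BC = N_BC/A_BC = 39900/2088 = 19.1 MPa.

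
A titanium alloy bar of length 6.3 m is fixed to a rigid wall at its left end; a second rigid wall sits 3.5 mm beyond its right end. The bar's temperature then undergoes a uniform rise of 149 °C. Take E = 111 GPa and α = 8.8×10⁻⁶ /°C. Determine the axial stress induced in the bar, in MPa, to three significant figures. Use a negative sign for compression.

-83.9 MPa

Free thermal expansion αLΔT = 8.8e-6 · 6300 · 149 = 8.261 mm.
The walls engage after the gap closes; constrained expansion = 8.261 − 3.5 = 4.761 mm.
The walls impose strain ε = −(4.761)/6300 = -7.5564e-04; σ = Eε = 111000 · -7.5564e-04 = -83.88 MPa.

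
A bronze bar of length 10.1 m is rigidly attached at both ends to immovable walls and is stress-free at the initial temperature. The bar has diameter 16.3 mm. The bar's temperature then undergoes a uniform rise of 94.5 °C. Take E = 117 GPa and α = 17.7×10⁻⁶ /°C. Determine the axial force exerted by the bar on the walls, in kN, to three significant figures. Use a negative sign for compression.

Free thermal expansion αLΔT = 17.7e-6 · 10100 · 94.5 = 16.89 mm.
The walls impose strain ε = −(16.89)/10100 = -1.6726e-03; σ = Eε = 117000 · -1.6726e-03 = -195.7 MPa.
Wall reaction R = σ·A = -195.7·208.7 = -40840 N = -40.84 kN.

-40.8 kN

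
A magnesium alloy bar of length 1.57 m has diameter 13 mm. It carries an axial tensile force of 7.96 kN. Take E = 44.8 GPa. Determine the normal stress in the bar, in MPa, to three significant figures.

A = 132.7 mm².
σ = N/A = 7960/132.7 = 59.97 MPa.

60.0 MPa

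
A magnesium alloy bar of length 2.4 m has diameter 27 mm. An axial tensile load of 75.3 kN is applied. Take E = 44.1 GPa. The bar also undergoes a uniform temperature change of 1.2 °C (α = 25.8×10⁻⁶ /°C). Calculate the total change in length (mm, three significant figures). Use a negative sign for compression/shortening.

A = 572.6 mm².
δ_mech = NL/(AE) = 75300·2400/(572.6·44100) = 7.157 mm.
δ_thermal = αLΔT = 25.8e-6·2400·1.2 = 0.0743 mm.
δ = δ_mech + δ_thermal = 7.232 mm.

7.23 mm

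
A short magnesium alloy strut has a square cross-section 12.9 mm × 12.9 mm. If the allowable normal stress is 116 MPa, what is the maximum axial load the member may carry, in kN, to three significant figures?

A = 166.4 mm².
P_max = σ_allow · A = 116 · 166.4 = 19300 N = 19.3 kN.

19.3 kN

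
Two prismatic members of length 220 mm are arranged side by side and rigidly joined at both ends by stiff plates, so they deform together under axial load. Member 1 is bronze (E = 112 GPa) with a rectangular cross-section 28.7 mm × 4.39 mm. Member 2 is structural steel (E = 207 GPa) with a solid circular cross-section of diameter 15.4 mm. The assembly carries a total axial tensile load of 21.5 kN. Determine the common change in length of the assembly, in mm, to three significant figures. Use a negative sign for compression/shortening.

A_1 = 126 mm².
A_2 = 186.3 mm².
Equal strain + equilibrium ⇒ each member carries load in proportion to AE: A₁E₁ = 14110000 N, A₂E₂ = 38560000 N, ΣAE = 52670000 N.
δ = PL/ΣAE = 21500·220/52670000 = 0.08981 mm.

0.0898 mm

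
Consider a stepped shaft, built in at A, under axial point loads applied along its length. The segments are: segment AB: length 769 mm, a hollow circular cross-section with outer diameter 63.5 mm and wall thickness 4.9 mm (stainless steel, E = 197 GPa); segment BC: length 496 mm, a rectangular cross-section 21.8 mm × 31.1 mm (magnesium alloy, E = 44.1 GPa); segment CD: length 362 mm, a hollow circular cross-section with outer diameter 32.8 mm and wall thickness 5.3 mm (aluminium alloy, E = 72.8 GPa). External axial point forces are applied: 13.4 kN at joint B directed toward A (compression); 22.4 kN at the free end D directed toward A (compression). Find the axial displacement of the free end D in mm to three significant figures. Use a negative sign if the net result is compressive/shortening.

-0.770 mm

Internal axial forces (sectioning from the free end, tension +): N_CD = -22.4 kN, N_BC = -22.4 kN, N_AB = -35.8 kN.
A_AB = 902.1 mm².
A_BC = 678 mm².
A_CD = 457.9 mm².
δ_AB = -35800·769/(902.1·197000) = -0.1549 mm
δ_BC = -22400·496/(678·44100) = -0.3716 mm
δ_CD = -22400·362/(457.9·72800) = -0.2433 mm
δ = Σδ_i = -0.7698 mm.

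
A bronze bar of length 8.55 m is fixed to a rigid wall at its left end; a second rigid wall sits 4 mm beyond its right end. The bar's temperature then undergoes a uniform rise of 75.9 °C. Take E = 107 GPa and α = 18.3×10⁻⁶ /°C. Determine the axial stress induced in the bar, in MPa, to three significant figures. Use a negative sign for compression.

-98.6 MPa

Free thermal expansion αLΔT = 18.3e-6 · 8550 · 75.9 = 11.88 mm.
The walls engage after the gap closes; constrained expansion = 11.88 − 4 = 7.876 mm.
The walls impose strain ε = −(7.876)/8550 = -9.2113e-04; σ = Eε = 107000 · -9.2113e-04 = -98.56 MPa.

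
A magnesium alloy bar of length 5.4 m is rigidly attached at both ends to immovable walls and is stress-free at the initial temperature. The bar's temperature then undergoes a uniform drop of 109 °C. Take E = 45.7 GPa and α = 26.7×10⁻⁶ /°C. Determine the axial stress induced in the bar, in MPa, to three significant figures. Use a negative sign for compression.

133 MPa

Free thermal expansion αLΔT = 26.7e-6 · 5400 · -109 = -15.72 mm.
The walls impose strain ε = −(-15.72)/5400 = 2.9103e-03; σ = Eε = 45700 · 2.9103e-03 = 133 MPa.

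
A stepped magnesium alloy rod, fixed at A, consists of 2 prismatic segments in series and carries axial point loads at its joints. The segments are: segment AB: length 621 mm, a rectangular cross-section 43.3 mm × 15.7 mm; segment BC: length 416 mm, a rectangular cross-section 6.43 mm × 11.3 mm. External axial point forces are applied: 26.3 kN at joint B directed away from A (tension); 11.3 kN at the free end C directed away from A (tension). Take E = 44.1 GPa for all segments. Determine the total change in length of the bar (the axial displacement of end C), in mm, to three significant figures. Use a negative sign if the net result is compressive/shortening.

Internal axial forces (sectioning from the free end, tension +): N_BC = 11.3 kN, N_AB = 37.6 kN.
A_AB = 679.8 mm².
A_BC = 72.66 mm².
δ_AB = 37600·621/(679.8·44100) = 0.7788 mm
δ_BC = 11300·416/(72.66·44100) = 1.467 mm
δ = Σδ_i = 2.246 mm.

2.25 mm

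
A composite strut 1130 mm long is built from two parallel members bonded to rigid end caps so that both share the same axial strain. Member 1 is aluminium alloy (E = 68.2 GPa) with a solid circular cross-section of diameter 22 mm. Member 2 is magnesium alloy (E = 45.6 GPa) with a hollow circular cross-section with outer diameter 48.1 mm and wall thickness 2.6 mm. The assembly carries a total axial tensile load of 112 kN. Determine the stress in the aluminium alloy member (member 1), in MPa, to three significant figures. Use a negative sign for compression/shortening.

178 MPa

A_1 = 380.1 mm².
A_2 = 371.7 mm².
Equal strain + equilibrium ⇒ each member carries load in proportion to AE: A₁E₁ = 25930000 N, A₂E₂ = 16950000 N, ΣAE = 42870000 N.
σ₁ = P·E₁/ΣAE = 112000·68200/42870000 = 178.2 MPa.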